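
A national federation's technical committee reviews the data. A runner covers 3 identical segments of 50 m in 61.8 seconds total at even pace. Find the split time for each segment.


Split time = total_time / n_laps = 61.8 / 3
Split time = 20.6 s per lap

20.6 s


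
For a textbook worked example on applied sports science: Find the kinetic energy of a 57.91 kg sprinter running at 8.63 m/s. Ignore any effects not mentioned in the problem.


KE = 0.5 * m * v^2
KE = 0.5 * 57.91 * 8.63^2
KE = 0.5 * 57.91 * 74.4769 = 2156.4786 J

2156.4786 J


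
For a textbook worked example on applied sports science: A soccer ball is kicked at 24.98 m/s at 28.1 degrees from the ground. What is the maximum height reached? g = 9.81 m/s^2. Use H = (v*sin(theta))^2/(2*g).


H = (v*sin(theta))^2 / (2*g)
vy = v*sin(theta) = 24.98 * sin(28.1 deg) = 11.7659 m/s
H = vy^2 / (2*g) = 138.4359 / (2*9.81)
H = 138.4359 / 19.62 = 7.0559 m

7.0559 m


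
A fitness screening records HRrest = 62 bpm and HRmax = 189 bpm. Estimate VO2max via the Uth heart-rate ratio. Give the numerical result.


VO2max = 15.3 * HRmax / HRrest
VO2max = 15.3 * 189 / 62
VO2max = 2891.7 / 62 = 46.6403 mL/kg/min

46.6403 mL/kg/min


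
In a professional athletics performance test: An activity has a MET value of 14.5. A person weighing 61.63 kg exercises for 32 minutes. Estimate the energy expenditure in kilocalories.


kcal = MET * mass * time_hr
Convert time: 32 min = 0.5333 hr
kcal = 14.5 * 61.63 * 0.5333
kcal = 476.6053 kcal

476.6053 kcal


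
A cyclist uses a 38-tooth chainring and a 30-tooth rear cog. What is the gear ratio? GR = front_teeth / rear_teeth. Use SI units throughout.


GR = front_teeth / rear_teeth
GR = 38 / 30
GR = 1.2667

1.2667


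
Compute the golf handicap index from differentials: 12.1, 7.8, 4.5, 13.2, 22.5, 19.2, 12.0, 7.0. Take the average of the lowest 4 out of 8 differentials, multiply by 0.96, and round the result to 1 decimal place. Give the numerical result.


All differentials: 12.1, 7.8, 4.5, 13.2, 22.5, 19.2, 12.0, 7.0
Sorted: 4.5, 7.0, 7.8, 12.0, 12.1, 13.2, 19.2, 22.5
Best 4: 4.5, 7.0, 7.8, 12.0
Average of best = 31.3 / 4 = 7.825
Raw index = 7.825 * 0.96 = 7.512
Handicap index = round(7.512, 1) = 7.5

7.5


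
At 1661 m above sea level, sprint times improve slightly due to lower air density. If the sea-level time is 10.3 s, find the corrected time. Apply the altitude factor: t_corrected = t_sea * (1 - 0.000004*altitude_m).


Correction factor = 1 - 0.000004 * 1661 = 0.993356
t_corrected = t_sea * factor = 10.3 * 0.993356
t_corrected = 10.2316 s

10.2316 s


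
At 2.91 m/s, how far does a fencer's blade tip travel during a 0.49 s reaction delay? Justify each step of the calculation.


d = v * t
d = 2.91 * 0.49
d = 1.4259 m

1.4259 m


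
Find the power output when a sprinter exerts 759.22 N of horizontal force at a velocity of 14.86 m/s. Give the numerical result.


P = F * v
P = 759.22 * 14.86
P = 11282.0092 W

11282.0092 W


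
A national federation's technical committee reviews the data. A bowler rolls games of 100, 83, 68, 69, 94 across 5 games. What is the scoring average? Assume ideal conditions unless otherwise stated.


Average = sum / n
Sum = 414
Average = 414 / 5 = 82.8

82.8


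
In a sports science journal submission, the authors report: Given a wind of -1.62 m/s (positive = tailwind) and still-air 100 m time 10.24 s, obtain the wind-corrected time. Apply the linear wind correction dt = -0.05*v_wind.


dt = -0.05 * v_wind = -0.05 * -1.62 = 0.081 s
t_corrected = t_still + dt = 10.24 + (0.081)
t_corrected = 10.321 s

10.321 s


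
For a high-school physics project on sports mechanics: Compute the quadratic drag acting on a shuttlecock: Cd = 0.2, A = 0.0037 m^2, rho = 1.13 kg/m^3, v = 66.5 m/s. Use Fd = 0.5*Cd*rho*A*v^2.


Fd = 0.5 * Cd * rho * A * v^2
Fd = 0.5 * 0.2 * 1.13 * 0.0037 * 66.5^2
v^2 = 4422.25
Fd = 0.5 * 0.2 * 1.13 * 0.0037 * 4422.25 = 1.8489 N

1.8489 N


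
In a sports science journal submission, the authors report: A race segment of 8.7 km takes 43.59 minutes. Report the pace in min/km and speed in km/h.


Pace = time / distance = 43.59 min / 8.7 km = 5.0103 min/km
Speed = distance / time_in_hours = 8.7 / 0.7265 hr
Speed = 11.9752 km/h

5.0103 min/km, 11.9752 km/h


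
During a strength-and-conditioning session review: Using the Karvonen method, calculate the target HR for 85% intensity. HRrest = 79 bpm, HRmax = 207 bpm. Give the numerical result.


Target = HRrest + pct*(HRmax - HRrest)
Heart rate reserve = HRmax - HRrest = 207 - 79 = 128 bpm
Fraction = 85% = 0.85
Target = 79 + 0.85 * 128
Target = 79 + 108.8 = 187.8 bpm

187.8 bpm


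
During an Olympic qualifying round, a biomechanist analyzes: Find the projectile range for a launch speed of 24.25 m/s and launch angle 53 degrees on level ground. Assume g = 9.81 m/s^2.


R = v^2 * sin(2*theta) / g
Convert angle to radians: theta = 53 deg = 0.925 rad
sin(2*theta) = sin(1.85) = 0.9613
R = 24.25^2 * 0.9613 / 9.81
R = 588.0625 * 0.9613 / 9.81 = 57.623 m

57.623 m


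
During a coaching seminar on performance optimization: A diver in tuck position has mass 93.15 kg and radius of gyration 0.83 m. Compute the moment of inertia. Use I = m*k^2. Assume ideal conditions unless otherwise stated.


I = m * k^2
I = 93.15 * 0.83^2
I = 93.15 * 0.6889 = 64.171 kg*m^2

64.171 kg*m^2


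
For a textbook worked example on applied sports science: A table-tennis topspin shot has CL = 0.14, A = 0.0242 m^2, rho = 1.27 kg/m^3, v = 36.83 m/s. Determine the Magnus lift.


FM = 0.5 * CL * rho * A * v^2
FM = 0.5 * 0.14 * 1.27 * 0.0242 * 36.83^2
v^2 = 1356.4489
FM = 0.5 * 0.14 * 1.27 * 0.0242 * 1356.4489 = 2.9182 N

2.9182 N


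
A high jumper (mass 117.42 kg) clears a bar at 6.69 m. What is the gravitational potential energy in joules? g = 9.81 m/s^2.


PE = m * g * h
PE = 117.42 * 9.81 * 6.69
PE = 1151.8902 * 6.69 = 7706.1454 J

7706.1454 J


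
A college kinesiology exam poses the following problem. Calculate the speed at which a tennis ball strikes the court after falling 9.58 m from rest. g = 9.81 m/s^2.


v = sqrt(2 * g * h)
v = sqrt(2 * 9.81 * 9.58)
v = sqrt(187.9596) = 13.7098 m/s

13.7098 m/s


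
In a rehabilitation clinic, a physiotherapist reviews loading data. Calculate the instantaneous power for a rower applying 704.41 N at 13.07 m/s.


P = F * v
P = 704.41 * 13.07
P = 9206.6387 W

9206.6387 W


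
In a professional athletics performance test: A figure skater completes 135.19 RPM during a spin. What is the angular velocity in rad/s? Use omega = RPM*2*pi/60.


omega = RPM * 2 * pi / 60
omega = 135.19 * 2 * 3.14159 / 60
omega = 849.4238 / 60 = 14.1571 rad/s

14.1571 rad/s


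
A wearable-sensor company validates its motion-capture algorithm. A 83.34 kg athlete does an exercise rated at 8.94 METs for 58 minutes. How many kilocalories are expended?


kcal = MET * mass * time_hr
Convert time: 58 min = 0.9667 hr
kcal = 8.94 * 83.34 * 0.9667
kcal = 720.2243 kcal

720.2243 kcal


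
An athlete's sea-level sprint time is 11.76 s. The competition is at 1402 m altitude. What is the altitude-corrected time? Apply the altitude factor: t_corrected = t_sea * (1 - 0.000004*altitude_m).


Correction factor = 1 - 0.000004 * 1402 = 0.994392
t_corrected = t_sea * factor = 11.76 * 0.994392
t_corrected = 11.694 s

11.694 s


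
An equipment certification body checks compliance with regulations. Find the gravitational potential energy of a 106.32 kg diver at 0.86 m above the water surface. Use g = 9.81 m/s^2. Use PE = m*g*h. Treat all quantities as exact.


PE = m * g * h
PE = 106.32 * 9.81 * 0.86
PE = 1042.9992 * 0.86 = 896.9793 J

896.9793 J


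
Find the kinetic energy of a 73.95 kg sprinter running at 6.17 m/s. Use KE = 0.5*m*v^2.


KE = 0.5 * m * v^2
KE = 0.5 * 73.95 * 6.17^2
KE = 0.5 * 73.95 * 38.0689 = 1407.5976 J

1407.5976 J


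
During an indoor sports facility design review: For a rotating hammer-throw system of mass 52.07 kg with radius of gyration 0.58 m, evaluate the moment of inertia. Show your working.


I = m * k^2
I = 52.07 * 0.58^2
I = 52.07 * 0.3364 = 17.5163 kg*m^2

17.5163 kg*m^2


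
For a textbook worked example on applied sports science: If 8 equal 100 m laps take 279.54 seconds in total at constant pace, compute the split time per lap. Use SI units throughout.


Split time = total_time / n_laps = 279.54 / 8
Split time = 34.9425 s per lap

34.9425 s


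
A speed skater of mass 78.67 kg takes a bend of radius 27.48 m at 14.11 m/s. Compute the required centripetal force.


Fc = m * v^2 / r
v^2 = 14.11^2 = 199.0921
Fc = 78.67 * 199.0921 / 27.48
Fc = 15662.5755 / 27.48 = 569.9627 N

569.9627 N


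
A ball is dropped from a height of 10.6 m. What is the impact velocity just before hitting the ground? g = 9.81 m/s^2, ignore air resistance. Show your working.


v = sqrt(2 * g * h)
v = sqrt(2 * 9.81 * 10.6)
v = sqrt(207.972) = 14.4212 m/s

14.4212 m/s


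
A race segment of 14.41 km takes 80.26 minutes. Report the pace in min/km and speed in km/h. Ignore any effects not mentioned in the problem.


Pace = time / distance = 80.26 min / 14.41 km = 5.5697 min/km
Speed = distance / time_in_hours = 14.41 / 1.3377 hr
Speed = 10.7725 km/h

5.5697 min/km, 10.7725 km/h


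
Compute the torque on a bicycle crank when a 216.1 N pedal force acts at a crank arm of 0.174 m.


tau = F * d
tau = 216.1 * 0.174
tau = 37.6014 N*m

37.6014 N*m


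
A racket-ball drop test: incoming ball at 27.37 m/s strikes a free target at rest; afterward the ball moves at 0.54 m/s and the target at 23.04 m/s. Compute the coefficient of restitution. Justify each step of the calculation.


e = (v2_after - v1_after) / (v1_before - v2_before)
Numerator = 23.04 - 0.54 = 22.5
Denominator = 27.37 - 0 = 27.37
e = 22.5 / 27.37 = 0.8221

0.8221


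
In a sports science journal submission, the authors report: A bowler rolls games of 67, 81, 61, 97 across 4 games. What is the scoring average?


Average = sum / n
Sum = 306
Average = 306 / 4 = 76.5

76.5


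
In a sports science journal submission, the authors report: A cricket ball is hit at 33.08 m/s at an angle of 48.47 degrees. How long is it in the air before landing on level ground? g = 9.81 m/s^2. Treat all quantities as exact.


T = 2*v*sin(theta)/g
sin(theta) = sin(48.47 deg) = 0.7486
T = 2*33.08*0.7486 / 9.81
T = 49.5279 / 9.81 = 5.0487 s

5.0487 s


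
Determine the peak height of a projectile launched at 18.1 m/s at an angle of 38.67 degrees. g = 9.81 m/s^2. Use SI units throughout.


H = (v*sin(theta))^2 / (2*g)
vy = v*sin(theta) = 18.1 * sin(38.67 deg) = 11.3095 m/s
H = vy^2 / (2*g) = 127.9047 / (2*9.81)
H = 127.9047 / 19.62 = 6.5191 m

6.5191 m


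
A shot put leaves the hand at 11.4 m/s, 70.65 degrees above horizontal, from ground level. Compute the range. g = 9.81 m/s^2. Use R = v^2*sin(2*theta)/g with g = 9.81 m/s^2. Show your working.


R = v^2 * sin(2*theta) / g
Convert angle to radians: theta = 70.65 deg = 1.2331 rad
sin(2*theta) = sin(2.4662) = 0.6252
R = 11.4^2 * 0.6252 / 9.81
R = 129.96 * 0.6252 / 9.81 = 8.283 m

8.283 m


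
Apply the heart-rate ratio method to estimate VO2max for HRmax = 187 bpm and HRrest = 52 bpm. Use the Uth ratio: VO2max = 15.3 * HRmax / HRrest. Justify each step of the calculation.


VO2max = 15.3 * HRmax / HRrest
VO2max = 15.3 * 187 / 52
VO2max = 2861.1 / 52 = 55.0212 mL/kg/min

55.0212 mL/kg/min


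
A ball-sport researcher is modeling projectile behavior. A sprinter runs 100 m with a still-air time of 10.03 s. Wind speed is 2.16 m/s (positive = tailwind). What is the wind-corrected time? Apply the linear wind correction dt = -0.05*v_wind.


dt = -0.05 * v_wind = -0.05 * 2.16 = -0.108 s
t_corrected = t_still + dt = 10.03 + (-0.108)
t_corrected = 9.922 s

9.922 s


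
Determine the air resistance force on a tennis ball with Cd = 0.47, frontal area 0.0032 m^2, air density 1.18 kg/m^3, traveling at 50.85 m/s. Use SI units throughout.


Fd = 0.5 * Cd * rho * A * v^2
Fd = 0.5 * 0.47 * 1.18 * 0.0032 * 50.85^2
v^2 = 2585.7225
Fd = 0.5 * 0.47 * 1.18 * 0.0032 * 2585.7225 = 2.2945 N

2.2945 N


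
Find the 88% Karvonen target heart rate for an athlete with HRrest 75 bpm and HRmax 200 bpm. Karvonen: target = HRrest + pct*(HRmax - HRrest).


Target = HRrest + pct*(HRmax - HRrest)
Heart rate reserve = HRmax - HRrest = 200 - 75 = 125 bpm
Fraction = 88% = 0.88
Target = 75 + 0.88 * 125
Target = 75 + 110 = 185 bpm

185 bpm


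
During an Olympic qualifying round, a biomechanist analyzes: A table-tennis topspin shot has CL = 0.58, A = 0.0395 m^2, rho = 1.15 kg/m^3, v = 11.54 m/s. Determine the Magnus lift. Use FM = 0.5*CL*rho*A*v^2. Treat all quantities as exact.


FM = 0.5 * CL * rho * A * v^2
FM = 0.5 * 0.58 * 1.15 * 0.0395 * 11.54^2
v^2 = 133.1716
FM = 0.5 * 0.58 * 1.15 * 0.0395 * 133.1716 = 1.7543 N

1.7543 N


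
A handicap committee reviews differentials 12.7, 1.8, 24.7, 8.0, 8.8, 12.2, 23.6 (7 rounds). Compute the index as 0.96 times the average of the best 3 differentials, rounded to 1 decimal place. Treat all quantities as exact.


All differentials: 12.7, 1.8, 24.7, 8.0, 8.8, 12.2, 23.6
Sorted: 1.8, 8.0, 8.8, 12.2, 12.7, 23.6, 24.7
Best 3: 1.8, 8.0, 8.8
Average of best = 18.6 / 3 = 6.2
Raw index = 6.2 * 0.96 = 5.952
Handicap index = round(5.952, 1) = 6.0

6.0


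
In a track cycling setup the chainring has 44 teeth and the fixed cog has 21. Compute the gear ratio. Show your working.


GR = front_teeth / rear_teeth
GR = 44 / 21
GR = 2.0952

2.0952


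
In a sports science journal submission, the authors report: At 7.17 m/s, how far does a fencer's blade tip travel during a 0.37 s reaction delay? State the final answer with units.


d = v * t
d = 7.17 * 0.37
d = 2.6529 m

2.6529 m


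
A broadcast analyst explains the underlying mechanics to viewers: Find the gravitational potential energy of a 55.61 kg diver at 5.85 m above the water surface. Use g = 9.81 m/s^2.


PE = m * g * h
PE = 55.61 * 9.81 * 5.85
PE = 545.5341 * 5.85 = 3191.3745 J

3191.3745 J


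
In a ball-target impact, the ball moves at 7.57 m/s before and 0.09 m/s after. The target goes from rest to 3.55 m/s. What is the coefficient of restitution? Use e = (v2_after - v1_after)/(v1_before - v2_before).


e = (v2_after - v1_after) / (v1_before - v2_before)
Numerator = 3.55 - 0.09 = 3.46
Denominator = 7.57 - 0 = 7.57
e = 3.46 / 7.57 = 0.4571

0.4571


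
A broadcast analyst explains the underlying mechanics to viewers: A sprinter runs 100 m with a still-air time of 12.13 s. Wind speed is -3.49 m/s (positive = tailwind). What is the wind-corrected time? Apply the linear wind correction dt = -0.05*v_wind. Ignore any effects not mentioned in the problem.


dt = -0.05 * v_wind = -0.05 * -3.49 = 0.1745 s
t_corrected = t_still + dt = 12.13 + (0.1745)
t_corrected = 12.3045 s

12.3045 s


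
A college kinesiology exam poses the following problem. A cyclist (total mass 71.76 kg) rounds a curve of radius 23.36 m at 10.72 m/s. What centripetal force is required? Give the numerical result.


Fc = m * v^2 / r
v^2 = 10.72^2 = 114.9184
Fc = 71.76 * 114.9184 / 23.36
Fc = 8246.5444 / 23.36 = 353.0199 N

353.0199 N


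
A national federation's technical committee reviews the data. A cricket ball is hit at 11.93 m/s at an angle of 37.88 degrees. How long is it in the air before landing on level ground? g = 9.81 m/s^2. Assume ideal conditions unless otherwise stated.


T = 2*v*sin(theta)/g
sin(theta) = sin(37.88 deg) = 0.614
T = 2*11.93*0.614 / 9.81
T = 14.6503 / 9.81 = 1.4934 s

1.4934 s


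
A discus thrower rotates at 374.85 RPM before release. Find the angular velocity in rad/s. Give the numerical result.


omega = RPM * 2 * pi / 60
omega = 374.85 * 2 * 3.14159 / 60
omega = 2355.252 / 60 = 39.2542 rad/s

39.2542 rad/s


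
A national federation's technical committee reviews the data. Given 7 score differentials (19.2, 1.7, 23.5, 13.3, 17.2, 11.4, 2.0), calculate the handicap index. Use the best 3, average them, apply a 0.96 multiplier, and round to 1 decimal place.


All differentials: 19.2, 1.7, 23.5, 13.3, 17.2, 11.4, 2.0
Sorted: 1.7, 2.0, 11.4, 13.3, 17.2, 19.2, 23.5
Best 3: 1.7, 2.0, 11.4
Average of best = 15.1 / 3 = 5.0333
Raw index = 5.0333 * 0.96 = 4.832
Handicap index = round(4.832, 1) = 4.8

4.8


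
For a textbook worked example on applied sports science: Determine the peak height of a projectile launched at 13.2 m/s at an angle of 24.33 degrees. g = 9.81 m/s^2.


H = (v*sin(theta))^2 / (2*g)
vy = v*sin(theta) = 13.2 * sin(24.33 deg) = 5.4383 m/s
H = vy^2 / (2*g) = 29.575 / (2*9.81)
H = 29.575 / 19.62 = 1.5074 m

1.5074 m


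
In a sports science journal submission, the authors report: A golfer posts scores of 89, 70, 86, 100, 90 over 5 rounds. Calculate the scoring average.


Average = sum / n
Sum = 435
Average = 435 / 5 = 87

87


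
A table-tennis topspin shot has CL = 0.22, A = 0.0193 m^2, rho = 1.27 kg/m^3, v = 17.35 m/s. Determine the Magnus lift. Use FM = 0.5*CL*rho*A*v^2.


FM = 0.5 * CL * rho * A * v^2
FM = 0.5 * 0.22 * 1.27 * 0.0193 * 17.35^2
v^2 = 301.0225
FM = 0.5 * 0.22 * 1.27 * 0.0193 * 301.0225 = 0.8116 N

0.8116 N


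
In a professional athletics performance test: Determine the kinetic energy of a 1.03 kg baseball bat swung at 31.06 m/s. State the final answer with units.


KE = 0.5 * m * v^2
KE = 0.5 * 1.03 * 31.06^2
KE = 0.5 * 1.03 * 964.7236 = 496.8327 J

496.8327 J


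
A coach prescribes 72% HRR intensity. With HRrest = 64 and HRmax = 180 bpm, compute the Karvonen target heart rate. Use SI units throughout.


Target = HRrest + pct*(HRmax - HRrest)
Heart rate reserve = HRmax - HRrest = 180 - 64 = 116 bpm
Fraction = 72% = 0.72
Target = 64 + 0.72 * 116
Target = 64 + 83.52 = 147.52 bpm

147.52 bpm


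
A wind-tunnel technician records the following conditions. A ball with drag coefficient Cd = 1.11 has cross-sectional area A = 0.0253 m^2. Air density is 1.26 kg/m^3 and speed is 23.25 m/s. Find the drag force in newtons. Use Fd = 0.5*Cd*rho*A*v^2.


Fd = 0.5 * Cd * rho * A * v^2
Fd = 0.5 * 1.11 * 1.26 * 0.0253 * 23.25^2
v^2 = 540.5625
Fd = 0.5 * 1.11 * 1.26 * 0.0253 * 540.5625 = 9.5638 N

9.5638 N


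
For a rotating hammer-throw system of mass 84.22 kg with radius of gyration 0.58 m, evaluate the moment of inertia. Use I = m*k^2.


I = m * k^2
I = 84.22 * 0.58^2
I = 84.22 * 0.3364 = 28.3316 kg*m^2

28.3316 kg*m^2


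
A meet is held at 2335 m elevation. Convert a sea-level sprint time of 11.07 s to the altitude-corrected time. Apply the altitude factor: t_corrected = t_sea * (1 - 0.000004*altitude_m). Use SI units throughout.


Correction factor = 1 - 0.000004 * 2335 = 0.99066
t_corrected = t_sea * factor = 11.07 * 0.99066
t_corrected = 10.9666 s

10.9666 s


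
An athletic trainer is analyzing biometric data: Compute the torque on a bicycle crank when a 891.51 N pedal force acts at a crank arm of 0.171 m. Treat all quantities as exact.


tau = F * d
tau = 891.51 * 0.171
tau = 152.4482 N*m

152.4482 N*m


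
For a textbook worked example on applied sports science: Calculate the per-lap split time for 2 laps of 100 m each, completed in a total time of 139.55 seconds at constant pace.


Split time = total_time / n_laps = 139.55 / 2
Split time = 69.775 s per lap

69.775 s


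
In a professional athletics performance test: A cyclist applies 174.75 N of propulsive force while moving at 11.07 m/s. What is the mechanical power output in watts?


P = F * v
P = 174.75 * 11.07
P = 1934.4825 W

1934.4825 W


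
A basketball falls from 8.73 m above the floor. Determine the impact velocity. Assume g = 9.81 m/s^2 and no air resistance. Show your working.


v = sqrt(2 * g * h)
v = sqrt(2 * 9.81 * 8.73)
v = sqrt(171.2826) = 13.0875 m/s

13.0875 m/s


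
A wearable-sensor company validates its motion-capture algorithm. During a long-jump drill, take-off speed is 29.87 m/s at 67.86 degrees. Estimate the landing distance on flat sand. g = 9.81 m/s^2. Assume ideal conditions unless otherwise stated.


R = v^2 * sin(2*theta) / g
Convert angle to radians: theta = 67.86 deg = 1.1844 rad
sin(2*theta) = sin(2.3688) = 0.6982
R = 29.87^2 * 0.6982 / 9.81
R = 892.2169 * 0.6982 / 9.81 = 63.498 m

63.498 m


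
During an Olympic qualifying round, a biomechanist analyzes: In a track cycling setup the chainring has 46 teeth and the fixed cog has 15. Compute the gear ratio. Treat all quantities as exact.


GR = front_teeth / rear_teeth
GR = 46 / 15
GR = 3.0667

3.0667


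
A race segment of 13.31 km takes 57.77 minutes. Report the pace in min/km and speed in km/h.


Pace = time / distance = 57.77 min / 13.31 km = 4.3403 min/km
Speed = distance / time_in_hours = 13.31 / 0.9628 hr
Speed = 13.8238 km/h

4.3403 min/km, 13.8238 km/h


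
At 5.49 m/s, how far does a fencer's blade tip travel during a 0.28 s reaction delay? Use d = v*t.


d = v * t
d = 5.49 * 0.28
d = 1.5372 m

1.5372 m


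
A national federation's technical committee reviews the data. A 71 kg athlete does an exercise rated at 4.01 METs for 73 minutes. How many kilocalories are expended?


kcal = MET * mass * time_hr
Convert time: 73 min = 1.2167 hr
kcal = 4.01 * 71 * 1.2167
kcal = 346.3972 kcal

346.3972 kcal


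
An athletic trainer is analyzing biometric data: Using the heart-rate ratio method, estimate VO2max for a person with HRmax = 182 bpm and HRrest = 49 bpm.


VO2max = 15.3 * HRmax / HRrest
VO2max = 15.3 * 182 / 49
VO2max = 2784.6 / 49 = 56.8286 mL/kg/min

56.8286 mL/kg/min


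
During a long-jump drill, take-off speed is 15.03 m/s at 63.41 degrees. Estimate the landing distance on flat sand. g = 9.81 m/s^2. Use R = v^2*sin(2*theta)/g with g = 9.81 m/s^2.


R = v^2 * sin(2*theta) / g
Convert angle to radians: theta = 63.41 deg = 1.1067 rad
sin(2*theta) = sin(2.2134) = 0.8005
R = 15.03^2 * 0.8005 / 9.81
R = 225.9009 * 0.8005 / 9.81 = 18.4341 m

18.4341 m


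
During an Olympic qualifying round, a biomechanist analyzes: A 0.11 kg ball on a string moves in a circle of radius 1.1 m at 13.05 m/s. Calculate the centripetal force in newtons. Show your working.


Fc = m * v^2 / r
v^2 = 13.05^2 = 170.3025
Fc = 0.11 * 170.3025 / 1.1
Fc = 18.7333 / 1.1 = 17.0303 N

17.0303 N


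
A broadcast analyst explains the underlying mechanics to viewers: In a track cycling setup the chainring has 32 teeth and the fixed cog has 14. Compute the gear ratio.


GR = front_teeth / rear_teeth
GR = 32 / 14
GR = 2.2857

2.2857


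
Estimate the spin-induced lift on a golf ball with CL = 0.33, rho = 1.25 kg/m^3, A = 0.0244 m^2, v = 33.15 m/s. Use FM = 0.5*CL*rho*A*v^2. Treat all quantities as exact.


FM = 0.5 * CL * rho * A * v^2
FM = 0.5 * 0.33 * 1.25 * 0.0244 * 33.15^2
v^2 = 1098.9225
FM = 0.5 * 0.33 * 1.25 * 0.0244 * 1098.9225 = 5.5303 N

5.5303 N


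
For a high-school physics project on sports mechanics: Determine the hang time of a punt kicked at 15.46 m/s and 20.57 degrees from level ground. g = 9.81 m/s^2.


T = 2*v*sin(theta)/g
sin(theta) = sin(20.57 deg) = 0.3514
T = 2*15.46*0.3514 / 9.81
T = 10.8638 / 9.81 = 1.1074 s

1.1074 s


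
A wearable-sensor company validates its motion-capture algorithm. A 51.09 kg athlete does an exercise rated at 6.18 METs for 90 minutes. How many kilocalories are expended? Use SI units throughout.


kcal = MET * mass * time_hr
Convert time: 90 min = 1.5 hr
kcal = 6.18 * 51.09 * 1.5
kcal = 473.6043 kcal

473.6043 kcal


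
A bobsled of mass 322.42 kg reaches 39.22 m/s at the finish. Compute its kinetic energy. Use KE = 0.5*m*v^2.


KE = 0.5 * m * v^2
KE = 0.5 * 322.42 * 39.22^2
KE = 0.5 * 322.42 * 1538.2084 = 247974.5762 J

247974.5762 J


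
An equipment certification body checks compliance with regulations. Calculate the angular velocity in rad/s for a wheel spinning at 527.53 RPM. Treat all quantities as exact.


omega = RPM * 2 * pi / 60
omega = 527.53 * 2 * 3.14159 / 60
omega = 3314.5687 / 60 = 55.2428 rad/s

55.2428 rad/s


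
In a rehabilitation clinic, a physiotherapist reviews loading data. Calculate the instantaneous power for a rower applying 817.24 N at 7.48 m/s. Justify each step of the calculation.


P = F * v
P = 817.24 * 7.48
P = 6112.9552 W

6112.9552 W


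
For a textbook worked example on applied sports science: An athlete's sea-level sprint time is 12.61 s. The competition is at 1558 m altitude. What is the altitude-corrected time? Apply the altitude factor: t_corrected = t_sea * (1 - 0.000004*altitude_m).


Correction factor = 1 - 0.000004 * 1558 = 0.993768
t_corrected = t_sea * factor = 12.61 * 0.993768
t_corrected = 12.5314 s

12.5314 s


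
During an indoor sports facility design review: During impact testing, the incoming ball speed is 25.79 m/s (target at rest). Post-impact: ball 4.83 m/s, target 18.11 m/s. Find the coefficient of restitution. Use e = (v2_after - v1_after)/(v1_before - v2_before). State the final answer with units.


e = (v2_after - v1_after) / (v1_before - v2_before)
Numerator = 18.11 - 4.83 = 13.28
Denominator = 25.79 - 0 = 25.79
e = 13.28 / 25.79 = 0.5149

0.5149


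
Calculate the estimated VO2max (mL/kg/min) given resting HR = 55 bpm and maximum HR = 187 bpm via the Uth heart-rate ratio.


VO2max = 15.3 * HRmax / HRrest
VO2max = 15.3 * 187 / 55
VO2max = 2861.1 / 55 = 52.02 mL/kg/min

52.02 mL/kg/min


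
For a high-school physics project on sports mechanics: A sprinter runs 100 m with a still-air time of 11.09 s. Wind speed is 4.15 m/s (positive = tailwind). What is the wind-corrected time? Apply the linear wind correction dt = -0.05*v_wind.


dt = -0.05 * v_wind = -0.05 * 4.15 = -0.2075 s
t_corrected = t_still + dt = 11.09 + (-0.2075)
t_corrected = 10.8825 s

10.8825 s


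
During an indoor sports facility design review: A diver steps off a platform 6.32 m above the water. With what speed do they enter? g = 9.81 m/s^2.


v = sqrt(2 * g * h)
v = sqrt(2 * 9.81 * 6.32)
v = sqrt(123.9984) = 11.1355 m/s

11.1355 m/s


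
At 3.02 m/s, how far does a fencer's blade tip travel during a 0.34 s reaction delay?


d = v * t
d = 3.02 * 0.34
d = 1.0268 m

1.0268 m


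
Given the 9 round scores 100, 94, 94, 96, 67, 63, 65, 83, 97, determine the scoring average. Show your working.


Average = sum / n
Sum = 759
Average = 759 / 9 = 84.3333

84.3333


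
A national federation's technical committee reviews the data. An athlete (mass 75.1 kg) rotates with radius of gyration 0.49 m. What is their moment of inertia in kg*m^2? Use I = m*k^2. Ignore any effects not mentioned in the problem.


I = m * k^2
I = 75.1 * 0.49^2
I = 75.1 * 0.2401 = 18.0315 kg*m^2

18.0315 kg*m^2


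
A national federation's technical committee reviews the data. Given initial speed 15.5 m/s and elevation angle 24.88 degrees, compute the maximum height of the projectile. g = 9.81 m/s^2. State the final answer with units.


H = (v*sin(theta))^2 / (2*g)
vy = v*sin(theta) = 15.5 * sin(24.88 deg) = 6.5211 m/s
H = vy^2 / (2*g) = 42.5254 / (2*9.81)
H = 42.5254 / 19.62 = 2.1674 m

2.1674 m


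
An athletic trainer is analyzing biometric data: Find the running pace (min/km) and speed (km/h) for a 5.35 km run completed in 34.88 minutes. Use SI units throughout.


Pace = time / distance = 34.88 min / 5.35 km = 6.5196 min/km
Speed = distance / time_in_hours = 5.35 / 0.5813 hr
Speed = 9.203 km/h

6.5196 min/km, 9.203 km/h


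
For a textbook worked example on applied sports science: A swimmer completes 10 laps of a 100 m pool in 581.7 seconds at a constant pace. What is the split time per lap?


Split time = total_time / n_laps = 581.7 / 10
Split time = 58.17 s per lap

58.17 s


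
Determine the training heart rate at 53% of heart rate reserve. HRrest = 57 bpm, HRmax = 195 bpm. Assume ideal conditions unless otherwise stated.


Target = HRrest + pct*(HRmax - HRrest)
Heart rate reserve = HRmax - HRrest = 195 - 57 = 138 bpm
Fraction = 53% = 0.53
Target = 57 + 0.53 * 138
Target = 57 + 73.14 = 130.14 bpm

130.14 bpm


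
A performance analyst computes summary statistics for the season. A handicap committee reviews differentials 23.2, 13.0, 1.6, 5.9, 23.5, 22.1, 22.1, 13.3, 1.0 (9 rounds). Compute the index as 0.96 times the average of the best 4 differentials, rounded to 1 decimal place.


All differentials: 23.2, 13.0, 1.6, 5.9, 23.5, 22.1, 22.1, 13.3, 1.0
Sorted: 1.0, 1.6, 5.9, 13.0, 13.3, 22.1, 22.1, 23.2, 23.5
Best 4: 1.0, 1.6, 5.9, 13.0
Average of best = 21.5 / 4 = 5.375
Raw index = 5.375 * 0.96 = 5.16
Handicap index = round(5.16, 1) = 5.2

5.2


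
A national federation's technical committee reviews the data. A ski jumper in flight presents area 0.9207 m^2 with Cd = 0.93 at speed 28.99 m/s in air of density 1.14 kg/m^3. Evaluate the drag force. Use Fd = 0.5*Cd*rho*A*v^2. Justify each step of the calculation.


Fd = 0.5 * Cd * rho * A * v^2
Fd = 0.5 * 0.93 * 1.14 * 0.9207 * 28.99^2
v^2 = 840.4201
Fd = 0.5 * 0.93 * 1.14 * 0.9207 * 840.4201 = 410.178 N

410.178 N


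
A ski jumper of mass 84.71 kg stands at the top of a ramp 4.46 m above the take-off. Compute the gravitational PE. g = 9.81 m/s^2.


PE = m * g * h
PE = 84.71 * 9.81 * 4.46
PE = 831.0051 * 4.46 = 3706.2827 J

3706.2827 J


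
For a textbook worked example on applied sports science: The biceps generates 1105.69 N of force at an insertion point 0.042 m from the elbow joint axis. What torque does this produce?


tau = F * d
tau = 1105.69 * 0.042
tau = 46.439 N*m

46.439 N*m


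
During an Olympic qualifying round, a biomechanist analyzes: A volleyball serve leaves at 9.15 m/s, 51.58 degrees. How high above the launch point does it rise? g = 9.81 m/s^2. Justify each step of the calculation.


H = (v*sin(theta))^2 / (2*g)
vy = v*sin(theta) = 9.15 * sin(51.58 deg) = 7.1688 m/s
H = vy^2 / (2*g) = 51.3918 / (2*9.81)
H = 51.3918 / 19.62 = 2.6194 m

2.6194 m


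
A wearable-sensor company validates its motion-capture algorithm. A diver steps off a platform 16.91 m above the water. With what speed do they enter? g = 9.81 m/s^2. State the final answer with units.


v = sqrt(2 * g * h)
v = sqrt(2 * 9.81 * 16.91)
v = sqrt(331.7742) = 18.2147 m/s

18.2147 m/s


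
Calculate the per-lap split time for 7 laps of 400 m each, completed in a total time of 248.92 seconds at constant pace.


Split time = total_time / n_laps = 248.92 / 7
Split time = 35.56 s per lap

35.56 s


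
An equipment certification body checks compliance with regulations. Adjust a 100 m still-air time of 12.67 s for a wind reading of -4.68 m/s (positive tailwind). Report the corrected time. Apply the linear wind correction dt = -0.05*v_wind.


dt = -0.05 * v_wind = -0.05 * -4.68 = 0.234 s
t_corrected = t_still + dt = 12.67 + (0.234)
t_corrected = 12.904 s

12.904 s


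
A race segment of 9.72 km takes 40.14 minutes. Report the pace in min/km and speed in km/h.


Pace = time / distance = 40.14 min / 9.72 km = 4.1296 min/km
Speed = distance / time_in_hours = 9.72 / 0.669 hr
Speed = 14.5291 km/h

4.1296 min/km, 14.5291 km/h


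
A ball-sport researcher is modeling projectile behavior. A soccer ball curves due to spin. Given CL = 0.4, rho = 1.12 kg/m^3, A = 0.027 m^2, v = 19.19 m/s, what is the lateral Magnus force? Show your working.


FM = 0.5 * CL * rho * A * v^2
FM = 0.5 * 0.4 * 1.12 * 0.027 * 19.19^2
v^2 = 368.2561
FM = 0.5 * 0.4 * 1.12 * 0.027 * 368.2561 = 2.2272 N

2.2272 N


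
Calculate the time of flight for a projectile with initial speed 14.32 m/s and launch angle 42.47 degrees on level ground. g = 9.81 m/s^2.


T = 2*v*sin(theta)/g
sin(theta) = sin(42.47 deg) = 0.6752
T = 2*14.32*0.6752 / 9.81
T = 19.3378 / 9.81 = 1.9712 s

1.9712 s


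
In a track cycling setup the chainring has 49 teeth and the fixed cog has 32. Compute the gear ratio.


GR = front_teeth / rear_teeth
GR = 49 / 32
GR = 1.5312

1.5312


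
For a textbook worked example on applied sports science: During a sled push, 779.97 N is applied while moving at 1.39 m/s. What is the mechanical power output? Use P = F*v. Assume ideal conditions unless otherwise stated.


P = F * v
P = 779.97 * 1.39
P = 1084.1583 W

1084.1583 W


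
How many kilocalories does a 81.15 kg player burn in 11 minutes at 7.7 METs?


kcal = MET * mass * time_hr
Convert time: 11 min = 0.1833 hr
kcal = 7.7 * 81.15 * 0.1833
kcal = 114.5567 kcal

114.5567 kcal


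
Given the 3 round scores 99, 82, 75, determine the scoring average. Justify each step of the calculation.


Average = sum / n
Sum = 256
Average = 256 / 3 = 85.3333

85.3333


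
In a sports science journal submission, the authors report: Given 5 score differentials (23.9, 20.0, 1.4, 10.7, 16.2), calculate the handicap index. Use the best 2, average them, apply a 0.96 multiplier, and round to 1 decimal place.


All differentials: 23.9, 20.0, 1.4, 10.7, 16.2
Sorted: 1.4, 10.7, 16.2, 20.0, 23.9
Best 2: 1.4, 10.7
Average of best = 12.1 / 2 = 6.05
Raw index = 6.05 * 0.96 = 5.808
Handicap index = round(5.808, 1) = 5.8

5.8


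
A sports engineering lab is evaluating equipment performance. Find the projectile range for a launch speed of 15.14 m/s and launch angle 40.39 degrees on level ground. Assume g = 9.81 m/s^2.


R = v^2 * sin(2*theta) / g
Convert angle to radians: theta = 40.39 deg = 0.7049 rad
sin(2*theta) = sin(1.4099) = 0.9871
R = 15.14^2 * 0.9871 / 9.81
R = 229.2196 * 0.9871 / 9.81 = 23.064 m

23.064 m


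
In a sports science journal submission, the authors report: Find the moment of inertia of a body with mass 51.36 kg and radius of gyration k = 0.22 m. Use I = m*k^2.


I = m * k^2
I = 51.36 * 0.22^2
I = 51.36 * 0.0484 = 2.4858 kg*m^2

2.4858 kg*m^2


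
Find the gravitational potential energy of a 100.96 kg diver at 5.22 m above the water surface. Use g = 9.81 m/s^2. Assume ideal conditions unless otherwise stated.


PE = m * g * h
PE = 100.96 * 9.81 * 5.22
PE = 990.4176 * 5.22 = 5169.9799 J

5169.9799 J


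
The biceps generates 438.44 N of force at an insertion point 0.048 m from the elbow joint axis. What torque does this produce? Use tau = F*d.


tau = F * d
tau = 438.44 * 0.048
tau = 21.0451 N*m

21.0451 N*m


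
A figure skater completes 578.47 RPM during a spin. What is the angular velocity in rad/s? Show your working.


omega = RPM * 2 * pi / 60
omega = 578.47 * 2 * 3.14159 / 60
omega = 3634.6342 / 60 = 60.5772 rad/s

60.5772 rad/s


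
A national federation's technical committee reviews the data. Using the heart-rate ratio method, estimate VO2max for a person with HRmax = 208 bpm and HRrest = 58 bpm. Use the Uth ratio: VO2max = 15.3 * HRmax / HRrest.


VO2max = 15.3 * HRmax / HRrest
VO2max = 15.3 * 208 / 58
VO2max = 3182.4 / 58 = 54.869 mL/kg/min

54.869 mL/kg/min


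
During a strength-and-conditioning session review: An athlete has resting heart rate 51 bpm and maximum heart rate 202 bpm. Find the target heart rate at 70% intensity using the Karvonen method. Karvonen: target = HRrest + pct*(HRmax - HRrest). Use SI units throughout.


Target = HRrest + pct*(HRmax - HRrest)
Heart rate reserve = HRmax - HRrest = 202 - 51 = 151 bpm
Fraction = 70% = 0.7
Target = 51 + 0.7 * 151
Target = 51 + 105.7 = 156.7 bpm

156.7 bpm


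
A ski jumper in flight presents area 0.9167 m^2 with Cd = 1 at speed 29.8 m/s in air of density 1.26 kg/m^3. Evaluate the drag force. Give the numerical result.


Fd = 0.5 * Cd * rho * A * v^2
Fd = 0.5 * 1 * 1.26 * 0.9167 * 29.8^2
v^2 = 888.04
Fd = 0.5 * 1 * 1.26 * 0.9167 * 888.04 = 512.8617 N

512.8617 N


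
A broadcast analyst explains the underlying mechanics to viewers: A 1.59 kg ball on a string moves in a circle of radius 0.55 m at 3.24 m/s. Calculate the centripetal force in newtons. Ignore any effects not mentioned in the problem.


Fc = m * v^2 / r
v^2 = 3.24^2 = 10.4976
Fc = 1.59 * 10.4976 / 0.55
Fc = 16.6912 / 0.55 = 30.3476 N

30.3476 N


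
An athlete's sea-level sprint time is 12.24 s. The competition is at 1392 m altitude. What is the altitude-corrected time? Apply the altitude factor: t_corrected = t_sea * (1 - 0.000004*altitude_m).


Correction factor = 1 - 0.000004 * 1392 = 0.994432
t_corrected = t_sea * factor = 12.24 * 0.994432
t_corrected = 12.1718 s

12.1718 s


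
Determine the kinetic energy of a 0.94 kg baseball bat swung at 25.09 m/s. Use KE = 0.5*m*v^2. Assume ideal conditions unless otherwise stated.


KE = 0.5 * m * v^2
KE = 0.5 * 0.94 * 25.09^2
KE = 0.5 * 0.94 * 629.5081 = 295.8688 J

295.8688 J


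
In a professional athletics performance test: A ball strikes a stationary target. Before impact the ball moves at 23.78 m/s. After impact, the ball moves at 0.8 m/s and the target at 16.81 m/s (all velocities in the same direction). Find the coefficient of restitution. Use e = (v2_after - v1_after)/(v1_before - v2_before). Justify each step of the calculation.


e = (v2_after - v1_after) / (v1_before - v2_before)
Numerator = 16.81 - 0.8 = 16.01
Denominator = 23.78 - 0 = 23.78
e = 16.01 / 23.78 = 0.6733

0.6733


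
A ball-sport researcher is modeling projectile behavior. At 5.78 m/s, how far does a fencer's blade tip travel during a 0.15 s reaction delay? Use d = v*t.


d = v * t
d = 5.78 * 0.15
d = 0.867 m

0.867 m


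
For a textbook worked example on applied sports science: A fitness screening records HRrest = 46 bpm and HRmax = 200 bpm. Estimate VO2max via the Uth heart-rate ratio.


VO2max = 15.3 * HRmax / HRrest
VO2max = 15.3 * 200 / 46
VO2max = 3060 / 46 = 66.5217 mL/kg/min

66.5217 mL/kg/min


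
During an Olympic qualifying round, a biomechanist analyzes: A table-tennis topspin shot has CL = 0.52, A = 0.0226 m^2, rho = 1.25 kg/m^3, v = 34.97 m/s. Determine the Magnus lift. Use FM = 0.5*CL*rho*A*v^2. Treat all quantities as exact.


FM = 0.5 * CL * rho * A * v^2
FM = 0.5 * 0.52 * 1.25 * 0.0226 * 34.97^2
v^2 = 1222.9009
FM = 0.5 * 0.52 * 1.25 * 0.0226 * 1222.9009 = 8.9822 N

8.9822 N


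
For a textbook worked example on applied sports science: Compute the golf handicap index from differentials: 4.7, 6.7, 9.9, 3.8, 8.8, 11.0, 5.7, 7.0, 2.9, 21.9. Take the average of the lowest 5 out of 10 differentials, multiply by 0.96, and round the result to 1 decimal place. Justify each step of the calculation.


All differentials: 4.7, 6.7, 9.9, 3.8, 8.8, 11.0, 5.7, 7.0, 2.9, 21.9
Sorted: 2.9, 3.8, 4.7, 5.7, 6.7, 7.0, 8.8, 9.9, 11.0, 21.9
Best 5: 2.9, 3.8, 4.7, 5.7, 6.7
Average of best = 23.8 / 5 = 4.76
Raw index = 4.76 * 0.96 = 4.5696
Handicap index = round(4.5696, 1) = 4.6

4.6


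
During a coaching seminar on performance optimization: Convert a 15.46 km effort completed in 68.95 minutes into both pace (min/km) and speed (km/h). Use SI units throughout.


Pace = time / distance = 68.95 min / 15.46 km = 4.4599 min/km
Speed = distance / time_in_hours = 15.46 / 1.1492 hr
Speed = 13.4532 km/h

4.4599 min/km, 13.4532 km/h


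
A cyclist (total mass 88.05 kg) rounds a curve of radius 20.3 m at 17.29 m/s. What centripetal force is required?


Fc = m * v^2 / r
v^2 = 17.29^2 = 298.9441
Fc = 88.05 * 298.9441 / 20.3
Fc = 26322.028 / 20.3 = 1296.6516 N

1296.6516 N


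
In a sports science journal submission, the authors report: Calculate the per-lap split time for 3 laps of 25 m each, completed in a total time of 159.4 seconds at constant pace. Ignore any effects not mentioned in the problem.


Split time = total_time / n_laps = 159.4 / 3
Split time = 53.1333 s per lap

53.1333 s


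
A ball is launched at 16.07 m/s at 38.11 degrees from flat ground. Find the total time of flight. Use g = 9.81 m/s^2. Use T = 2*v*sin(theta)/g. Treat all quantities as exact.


T = 2*v*sin(theta)/g
sin(theta) = sin(38.11 deg) = 0.6172
T = 2*16.07*0.6172 / 9.81
T = 19.8359 / 9.81 = 2.022 s

2.022 s


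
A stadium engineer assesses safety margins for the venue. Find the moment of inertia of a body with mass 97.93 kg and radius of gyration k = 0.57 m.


I = m * k^2
I = 97.93 * 0.57^2
I = 97.93 * 0.3249 = 31.8175 kg*m^2

31.8175 kg*m^2
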